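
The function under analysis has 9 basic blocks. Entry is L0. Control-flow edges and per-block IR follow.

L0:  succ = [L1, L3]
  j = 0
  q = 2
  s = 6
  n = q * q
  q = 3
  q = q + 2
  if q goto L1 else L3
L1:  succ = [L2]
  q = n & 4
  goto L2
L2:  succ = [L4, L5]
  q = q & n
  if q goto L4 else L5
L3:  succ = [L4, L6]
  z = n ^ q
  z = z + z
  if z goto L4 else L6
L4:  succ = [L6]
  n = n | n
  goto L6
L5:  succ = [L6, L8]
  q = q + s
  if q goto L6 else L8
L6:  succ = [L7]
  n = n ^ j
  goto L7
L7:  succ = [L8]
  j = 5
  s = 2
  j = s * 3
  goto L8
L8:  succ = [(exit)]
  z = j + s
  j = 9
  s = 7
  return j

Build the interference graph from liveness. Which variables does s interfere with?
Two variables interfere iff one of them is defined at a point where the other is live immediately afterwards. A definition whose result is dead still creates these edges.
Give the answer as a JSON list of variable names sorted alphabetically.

def/use:
  L0: {j,n,q,s} / ∅
  L1: {q} / {n}
  L2: {q} / {n,q}
  L3: {z} / {n,q}
  L4: {n} / {n}
  L5: {q} / {q,s}
  L6: {n} / {j,n}
  L7: {j,s} / ∅
  L8: {j,s,z} / {j,s}

Backward fixpoint:
  L0: in=∅ out={j,n,q,s}
  L1: in={j,n,s} out={j,n,q,s}
  L2: in={j,n,q,s} out={j,n,q,s}
  L3: in={j,n,q} out={j,n}
  L4: in={j,n} out={j,n}
  L5: in={j,n,q,s} out={j,n,s}
  L6: in={j,n} out=∅
  L7: in=∅ out={j,s}
  L8: in={j,s} out=∅

Conflict graph:
  j↔{n,q,s,z}
  n↔{j,q,s,z}
  q↔{j,n,s}
  s↔{j,n,q}
  z↔{j,n}

N(s) = ["j", "n", "q"]

Answer: ["j", "n", "q"]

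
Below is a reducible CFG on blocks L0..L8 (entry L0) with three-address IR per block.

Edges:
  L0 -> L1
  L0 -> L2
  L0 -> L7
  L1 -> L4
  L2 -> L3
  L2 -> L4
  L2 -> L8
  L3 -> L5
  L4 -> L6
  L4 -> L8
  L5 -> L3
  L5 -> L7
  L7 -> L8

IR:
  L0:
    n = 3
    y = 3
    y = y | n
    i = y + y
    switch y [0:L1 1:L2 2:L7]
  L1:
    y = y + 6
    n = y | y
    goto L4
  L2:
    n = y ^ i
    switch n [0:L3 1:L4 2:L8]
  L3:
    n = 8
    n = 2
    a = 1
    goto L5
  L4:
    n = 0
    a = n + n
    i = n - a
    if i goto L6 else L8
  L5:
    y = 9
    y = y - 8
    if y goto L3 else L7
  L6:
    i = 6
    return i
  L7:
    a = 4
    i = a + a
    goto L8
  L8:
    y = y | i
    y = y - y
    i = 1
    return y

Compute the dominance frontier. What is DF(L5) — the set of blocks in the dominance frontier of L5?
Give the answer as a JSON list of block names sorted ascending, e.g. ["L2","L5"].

Answer: ["L3", "L7"]

Derivation:
idom tree: L1←L0 L2←L0 L3←L2 L4←L0 L5←L3 L6←L4 L7←L0 L8←L0
Dom∩ at merges:
  L3: preds {L2,L5}: {L0,L2} ∩ {L0,L2,L3,L5} = {L0,L2}; idom=L2
  L4: preds {L1,L2}: {L0,L1} ∩ {L0,L2} = {L0}; idom=L0
  L7: preds {L0,L5}: {L0} ∩ {L0,L2,L3,L5} = {L0}; idom=L0
  L8: preds {L2,L4,L7}: {L0,L2} ∩ {L0,L4} ∩ {L0,L7} = {L0}; idom=L0

DF walk-up:
  join L3 pred L2: · stop@L2
  join L3 pred L5: L5→L3 stop@L2
  join L4 pred L1: L1 stop@L0
  join L4 pred L2: L2 stop@L0
  join L7 pred L0: · stop@L0
  join L7 pred L5: L5→L3→L2 stop@L0
  join L8 pred L2: L2 stop@L0
  join L8 pred L4: L4 stop@L0
  join L8 pred L7: L7 stop@L0
  L0 → ∅
  L1 → {L4}
  L2 → {L4,L7,L8}
  L3 → {L3,L7}
  L4 → {L8}
  L5 → {L3,L7}
  L6 → ∅
  L7 → {L8}
  L8 → ∅

DF(L5) = ["L3", "L7"]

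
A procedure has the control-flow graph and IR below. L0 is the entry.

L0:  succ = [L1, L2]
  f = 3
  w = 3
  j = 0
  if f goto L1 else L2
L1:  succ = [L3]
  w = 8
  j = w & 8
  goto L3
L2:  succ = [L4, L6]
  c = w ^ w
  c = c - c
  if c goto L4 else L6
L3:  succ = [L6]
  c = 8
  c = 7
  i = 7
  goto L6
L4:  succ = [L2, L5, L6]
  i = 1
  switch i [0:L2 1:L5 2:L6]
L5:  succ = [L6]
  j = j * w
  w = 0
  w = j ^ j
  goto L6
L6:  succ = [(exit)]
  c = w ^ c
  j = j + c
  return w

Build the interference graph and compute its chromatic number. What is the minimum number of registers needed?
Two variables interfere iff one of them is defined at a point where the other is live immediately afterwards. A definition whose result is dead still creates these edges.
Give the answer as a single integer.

Answer: 4

Derivation:
def/use:
  L0 def {f,j,w} use ∅
  L1 def {j,w} use ∅
  L2 def {c} use {w}
  L3 def {c,i} use ∅
  L4 def {i} use ∅
  L5 def {j,w} use {j,w}
  L6 def {c,j} use {c,j,w}

Live sets:
  L0: in=∅ out={j,w}
  L1: in=∅ out={j,w}
  L2: in={j,w} out={c,j,w}
  L3: in={j,w} out={c,j,w}
  L4: in={c,j,w} out={c,j,w}
  L5: in={c,j,w} out={c,j,w}
  L6: in={c,j,w} out=∅

Interfere edges:
  c↔{i,j,w}
  f↔{j,w}
  i↔{c,j,w}
  j↔{c,f,i,w}
  w↔{c,f,i,j}

Chromatic number:
  clique {c,i,j,w} ⇒ need ≥ 4
  4-colouring: r0={j}  r1={w}  r2={c,f}  r3={i}
  χ = 4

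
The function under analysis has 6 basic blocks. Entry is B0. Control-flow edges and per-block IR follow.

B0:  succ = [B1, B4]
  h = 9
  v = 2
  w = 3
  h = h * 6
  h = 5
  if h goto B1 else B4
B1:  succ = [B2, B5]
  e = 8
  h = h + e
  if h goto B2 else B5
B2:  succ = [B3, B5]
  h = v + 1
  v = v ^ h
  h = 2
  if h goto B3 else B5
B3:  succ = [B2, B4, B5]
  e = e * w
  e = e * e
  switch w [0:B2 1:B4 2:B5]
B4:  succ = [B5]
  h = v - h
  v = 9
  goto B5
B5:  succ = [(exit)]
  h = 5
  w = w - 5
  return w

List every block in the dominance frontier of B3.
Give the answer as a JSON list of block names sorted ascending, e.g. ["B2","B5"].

idom tree: B1←B0 B2←B1 B3←B2 B4←B0 B5←B0
Dom at joins:
  B2: preds {B1,B3}: {B0,B1} ∩ {B0,B1,B2,B3} = {B0,B1}; idom=B1
  B4: preds {B0,B3}: {B0} ∩ {B0,B1,B2,B3} = {B0}; idom=B0
  B5: preds {B1,B2,B3,B4}: {B0,B1} ∩ {B0,B1,B2} ∩ {B0,B1,B2,B3} ∩ {B0,B4} = {B0}; idom=B0

DF walk-up:
  join B2 pred B1: · stop@B1
  join B2 pred B3: B3→B2 stop@B1
  join B4 pred B0: · stop@B0
  join B4 pred B3: B3→B2→B1 stop@B0
  join B5 pred B1: B1 stop@B0
  join B5 pred B2: B2→B1 stop@B0
  join B5 pred B3: B3→B2→B1 stop@B0
  join B5 pred B4: B4 stop@B0
  B0: DF=∅
  B1: DF={B4,B5}
  B2: DF={B2,B4,B5}
  B3: DF={B2,B4,B5}
  B4: DF={B5}
  B5: DF=∅

DF(B3) = ["B2", "B4", "B5"]

Answer: ["B2", "B4", "B5"]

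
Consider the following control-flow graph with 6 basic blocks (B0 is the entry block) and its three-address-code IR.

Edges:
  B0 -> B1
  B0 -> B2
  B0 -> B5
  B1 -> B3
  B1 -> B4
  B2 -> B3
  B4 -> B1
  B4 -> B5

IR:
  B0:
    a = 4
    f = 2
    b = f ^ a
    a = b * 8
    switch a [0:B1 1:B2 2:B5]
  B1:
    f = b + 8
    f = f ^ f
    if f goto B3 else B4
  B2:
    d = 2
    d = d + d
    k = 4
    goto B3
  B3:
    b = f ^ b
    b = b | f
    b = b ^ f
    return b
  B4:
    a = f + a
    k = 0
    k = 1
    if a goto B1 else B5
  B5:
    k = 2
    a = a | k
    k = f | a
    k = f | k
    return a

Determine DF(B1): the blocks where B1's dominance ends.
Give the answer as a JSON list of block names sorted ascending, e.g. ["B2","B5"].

Answer: ["B1", "B3", "B5"]

Working:
idom tree: B1←B0 B2←B0 B3←B0 B4←B1 B5←B0
Dom∩ at merges:
  B1: preds {B0,B4}: {B0} ∩ {B0,B1,B4} = {B0}; idom=B0
  B3: preds {B1,B2}: {B0,B1} ∩ {B0,B2} = {B0}; idom=B0
  B5: preds {B0,B4}: {B0} ∩ {B0,B1,B4} = {B0}; idom=B0

DF derivation:
  B1←B0: walk · to B0
  B1←B4: walk B4→B1 to B0
  B3←B1: walk B1 to B0
  B3←B2: walk B2 to B0
  B5←B0: walk · to B0
  B5←B4: walk B4→B1 to B0
  B0: DF=∅
  B1: DF={B1,B3,B5}
  B2: DF={B3}
  B3: DF=∅
  B4: DF={B1,B5}
  B5: DF=∅

DF(B1) = ["B1", "B3", "B5"]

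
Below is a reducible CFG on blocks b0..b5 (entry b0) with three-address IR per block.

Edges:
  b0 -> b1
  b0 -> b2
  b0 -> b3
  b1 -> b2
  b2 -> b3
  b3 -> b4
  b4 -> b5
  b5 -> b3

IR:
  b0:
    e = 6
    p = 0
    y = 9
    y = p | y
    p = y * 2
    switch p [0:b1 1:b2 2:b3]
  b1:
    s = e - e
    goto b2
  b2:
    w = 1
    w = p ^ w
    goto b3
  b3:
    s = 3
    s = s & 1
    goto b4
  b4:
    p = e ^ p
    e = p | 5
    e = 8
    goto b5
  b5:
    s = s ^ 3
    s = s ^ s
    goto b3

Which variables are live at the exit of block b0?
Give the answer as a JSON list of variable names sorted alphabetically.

Answer: ["e", "p"]

Working:
def/use:
  b0: {e,p,y} / ∅
  b1: {s} / {e}
  b2: {w} / {p}
  b3: {s} / ∅
  b4: {e,p} / {e,p}
  b5: {s} / {s}

Liveness:
  b0 li=∅ lo={e,p}
  b1 li={e,p} lo={e,p}
  b2 li={e,p} lo={e,p}
  b3 li={e,p} lo={e,p,s}
  b4 li={e,p,s} lo={e,p,s}
  b5 li={e,p,s} lo={e,p}

live-out(b0) = ["e", "p"]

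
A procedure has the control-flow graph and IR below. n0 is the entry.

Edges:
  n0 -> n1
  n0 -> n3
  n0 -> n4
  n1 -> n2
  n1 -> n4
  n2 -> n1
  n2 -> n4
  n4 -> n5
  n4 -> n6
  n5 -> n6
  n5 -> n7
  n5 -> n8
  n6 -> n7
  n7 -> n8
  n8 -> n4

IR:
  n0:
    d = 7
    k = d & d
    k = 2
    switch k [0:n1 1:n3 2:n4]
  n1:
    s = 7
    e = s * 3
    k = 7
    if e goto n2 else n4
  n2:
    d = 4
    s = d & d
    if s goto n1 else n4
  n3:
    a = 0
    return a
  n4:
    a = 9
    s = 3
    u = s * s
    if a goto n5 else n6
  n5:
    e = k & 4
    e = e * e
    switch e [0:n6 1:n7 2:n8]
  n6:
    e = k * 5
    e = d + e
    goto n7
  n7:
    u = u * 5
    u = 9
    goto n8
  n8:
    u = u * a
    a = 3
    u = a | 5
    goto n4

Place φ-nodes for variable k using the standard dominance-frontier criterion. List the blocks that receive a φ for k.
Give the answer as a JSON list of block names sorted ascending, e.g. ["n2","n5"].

Answer: ["n1", "n4"]

Derivation:
idom tree: n1←n0 n2←n1 n3←n0 n4←n0 n5←n4 n6←n4 n7←n4 n8←n4
Join-block Dom:
  n1: preds {n0,n2}: {n0} ∩ {n0,n1,n2} = {n0}; idom=n0
  n4: preds {n0,n1,n2,n8}: {n0} ∩ {n0,n1} ∩ {n0,n1,n2} ∩ {n0,n4,n8} = {n0}; idom=n0
  n6: preds {n4,n5}: {n0,n4} ∩ {n0,n4,n5} = {n0,n4}; idom=n4
  n7: preds {n5,n6}: {n0,n4,n5} ∩ {n0,n4,n6} = {n0,n4}; idom=n4
  n8: preds {n5,n7}: {n0,n4,n5} ∩ {n0,n4,n7} = {n0,n4}; idom=n4

DF derivation:
  join n1 pred n0: · stop@n0
  join n1 pred n2: n2→n1 stop@n0
  join n4 pred n0: · stop@n0
  join n4 pred n1: n1 stop@n0
  join n4 pred n2: n2→n1 stop@n0
  join n4 pred n8: n8→n4 stop@n0
  join n6 pred n4: · stop@n4
  join n6 pred n5: n5 stop@n4
  join n7 pred n5: n5 stop@n4
  join n7 pred n6: n6 stop@n4
  join n8 pred n5: n5 stop@n4
  join n8 pred n7: n7 stop@n4
  DF(n0)=∅
  DF(n1)={n1,n4}
  DF(n2)={n1,n4}
  DF(n3)=∅
  DF(n4)={n4}
  DF(n5)={n6,n7,n8}
  DF(n6)={n7}
  DF(n7)={n8}
  DF(n8)={n4}

φ for k: defs {n0,n1}
  DF⁺ = {n1,n4}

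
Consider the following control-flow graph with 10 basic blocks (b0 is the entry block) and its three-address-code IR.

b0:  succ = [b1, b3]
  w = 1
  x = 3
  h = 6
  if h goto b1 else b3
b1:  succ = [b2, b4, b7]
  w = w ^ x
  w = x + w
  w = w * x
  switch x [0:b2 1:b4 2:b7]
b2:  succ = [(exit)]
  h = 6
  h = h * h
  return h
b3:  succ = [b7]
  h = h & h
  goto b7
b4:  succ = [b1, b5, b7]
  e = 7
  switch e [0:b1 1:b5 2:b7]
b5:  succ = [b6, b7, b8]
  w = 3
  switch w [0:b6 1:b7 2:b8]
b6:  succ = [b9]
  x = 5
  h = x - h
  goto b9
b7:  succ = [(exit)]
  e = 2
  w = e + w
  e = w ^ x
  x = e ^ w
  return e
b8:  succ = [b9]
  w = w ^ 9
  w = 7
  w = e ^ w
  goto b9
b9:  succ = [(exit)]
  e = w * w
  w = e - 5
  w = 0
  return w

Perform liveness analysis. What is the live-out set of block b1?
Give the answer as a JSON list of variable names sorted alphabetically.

Answer: ["h", "w", "x"]

Analysis:
Block summaries:
  b0: def={h,w,x} ue=∅
  b1: def={w} ue={w,x}
  b2: def={h} ue=∅
  b3: def={h} ue={h}
  b4: def={e} ue=∅
  b5: def={w} ue=∅
  b6: def={h,x} ue={h}
  b7: def={e,w,x} ue={w,x}
  b8: def={w} ue={e,w}
  b9: def={e,w} ue={w}

Liveness:
  b0: in=∅ out={h,w,x}
  b1: in={h,w,x} out={h,w,x}
  b2: in=∅ out=∅
  b3: in={h,w,x} out={w,x}
  b4: in={h,w,x} out={e,h,w,x}
  b5: in={e,h,x} out={e,h,w,x}
  b6: in={h,w} out={w}
  b7: in={w,x} out=∅
  b8: in={e,w} out={w}
  b9: in={w} out=∅

live-out(b1) = ["h", "w", "x"]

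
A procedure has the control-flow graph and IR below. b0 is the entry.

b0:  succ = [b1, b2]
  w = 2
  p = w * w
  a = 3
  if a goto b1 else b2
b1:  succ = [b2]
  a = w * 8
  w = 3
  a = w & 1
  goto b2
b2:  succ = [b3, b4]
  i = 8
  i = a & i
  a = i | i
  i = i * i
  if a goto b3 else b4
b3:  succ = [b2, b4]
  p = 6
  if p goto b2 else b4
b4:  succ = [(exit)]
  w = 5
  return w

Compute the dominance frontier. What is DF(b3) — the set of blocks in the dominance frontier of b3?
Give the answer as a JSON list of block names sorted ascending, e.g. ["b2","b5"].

idom tree: b1←b0 b2←b0 b3←b2 b4←b2
Join-block Dom:
  b2: preds {b0,b1,b3}: {b0} ∩ {b0,b1} ∩ {b0,b2,b3} = {b0}; idom=b0
  b4: preds {b2,b3}: {b0,b2} ∩ {b0,b2,b3} = {b0,b2}; idom=b2

Frontier:
  join b2 pred b0: · stop@b0
  join b2 pred b1: b1 stop@b0
  join b2 pred b3: b3→b2 stop@b0
  join b4 pred b2: · stop@b2
  join b4 pred b3: b3 stop@b2
  b0 → ∅
  b1 → {b2}
  b2 → {b2}
  b3 → {b2,b4}
  b4 → ∅

DF(b3) = ["b2", "b4"]

Answer: ["b2", "b4"]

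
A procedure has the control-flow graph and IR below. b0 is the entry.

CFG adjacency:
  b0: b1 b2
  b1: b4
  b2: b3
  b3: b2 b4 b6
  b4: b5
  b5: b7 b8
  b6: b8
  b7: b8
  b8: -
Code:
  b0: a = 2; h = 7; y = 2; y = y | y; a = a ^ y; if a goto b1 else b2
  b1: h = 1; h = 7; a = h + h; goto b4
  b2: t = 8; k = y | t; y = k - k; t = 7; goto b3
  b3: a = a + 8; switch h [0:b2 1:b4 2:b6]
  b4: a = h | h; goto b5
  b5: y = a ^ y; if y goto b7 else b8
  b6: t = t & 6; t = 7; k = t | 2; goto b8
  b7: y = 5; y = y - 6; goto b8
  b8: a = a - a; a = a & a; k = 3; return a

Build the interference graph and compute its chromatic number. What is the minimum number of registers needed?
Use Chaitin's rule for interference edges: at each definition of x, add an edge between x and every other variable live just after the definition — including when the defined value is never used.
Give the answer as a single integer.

Per-block:
  b0: def={a,h,y} ue=∅
  b1: def={a,h} ue=∅
  b2: def={k,t,y} ue={y}
  b3: def={a} ue={a,h}
  b4: def={a} ue={h}
  b5: def={y} ue={a,y}
  b6: def={k,t} ue={t}
  b7: def={y} ue=∅
  b8: def={a,k} ue={a}

Liveness:
  b0 li=∅ lo={a,h,y}
  b1 li={y} lo={h,y}
  b2 li={a,h,y} lo={a,h,t,y}
  b3 li={a,h,t,y} lo={a,h,t,y}
  b4 li={h,y} lo={a,y}
  b5 li={a,y} lo={a}
  b6 li={a,t} lo={a}
  b7 li={a} lo={a}
  b8 li={a} lo=∅

Conflict graph:
  a: {h,k,t,y}
  h: {a,k,t,y}
  k: {a,h}
  t: {a,h,y}
  y: {a,h,t}

Registers:
  lower bound: {a,h,t,y} mutually conflict ⇒ χ ≥ 4
  assign a→R0 h→R1 k→R2 t→R2 y→R3 — no edge inside a register ⇒ χ ≤ 4
  χ = 4

Answer: 4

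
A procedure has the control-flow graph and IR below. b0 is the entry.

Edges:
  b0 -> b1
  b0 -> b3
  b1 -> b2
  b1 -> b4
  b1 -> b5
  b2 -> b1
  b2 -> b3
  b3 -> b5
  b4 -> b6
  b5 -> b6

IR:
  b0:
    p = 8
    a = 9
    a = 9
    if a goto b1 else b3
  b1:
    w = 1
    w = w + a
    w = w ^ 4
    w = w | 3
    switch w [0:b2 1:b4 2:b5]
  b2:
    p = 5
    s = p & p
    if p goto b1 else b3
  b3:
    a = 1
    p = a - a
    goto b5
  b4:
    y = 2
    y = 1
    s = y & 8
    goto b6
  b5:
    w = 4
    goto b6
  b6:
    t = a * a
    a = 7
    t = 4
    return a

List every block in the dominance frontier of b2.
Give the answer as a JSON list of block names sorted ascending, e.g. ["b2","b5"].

Answer: ["b1", "b3"]

Analysis:
idom tree: b1←b0 b2←b1 b3←b0 b4←b1 b5←b0 b6←b0
Dom at joins:
  b1: preds {b0,b2}: {b0} ∩ {b0,b1,b2} = {b0}; idom=b0
  b3: preds {b0,b2}: {b0} ∩ {b0,b1,b2} = {b0}; idom=b0
  b5: preds {b1,b3}: {b0,b1} ∩ {b0,b3} = {b0}; idom=b0
  b6: preds {b4,b5}: {b0,b1,b4} ∩ {b0,b5} = {b0}; idom=b0

Frontier:
  b1←b0: walk · to b0
  b1←b2: walk b2→b1 to b0
  b3←b0: walk · to b0
  b3←b2: walk b2→b1 to b0
  b5←b1: walk b1 to b0
  b5←b3: walk b3 to b0
  b6←b4: walk b4→b1 to b0
  b6←b5: walk b5 to b0
  DF(b0)=∅
  DF(b1)={b1,b3,b5,b6}
  DF(b2)={b1,b3}
  DF(b3)={b5}
  DF(b4)={b6}
  DF(b5)={b6}
  DF(b6)=∅

DF(b2) = ["b1", "b3"]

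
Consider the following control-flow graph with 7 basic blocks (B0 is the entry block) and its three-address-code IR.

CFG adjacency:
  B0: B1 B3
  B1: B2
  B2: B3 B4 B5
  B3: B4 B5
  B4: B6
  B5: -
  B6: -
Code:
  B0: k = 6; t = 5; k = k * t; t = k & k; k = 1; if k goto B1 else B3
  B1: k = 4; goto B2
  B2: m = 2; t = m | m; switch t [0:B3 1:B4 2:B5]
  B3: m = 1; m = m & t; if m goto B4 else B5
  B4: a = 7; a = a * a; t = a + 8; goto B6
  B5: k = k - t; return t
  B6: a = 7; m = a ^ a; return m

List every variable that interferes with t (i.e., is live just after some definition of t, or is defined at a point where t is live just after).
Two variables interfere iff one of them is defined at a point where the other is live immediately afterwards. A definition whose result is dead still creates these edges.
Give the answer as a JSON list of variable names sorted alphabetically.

Block summaries:
  B0 def {k,t} use ∅
  B1 def {k} use ∅
  B2 def {m,t} use ∅
  B3 def {m} use {t}
  B4 def {a,t} use ∅
  B5 def {k} use {k,t}
  B6 def {a,m} use ∅

Live sets:
  B0 li=∅ lo={k,t}
  B1 li=∅ lo={k}
  B2 li={k} lo={k,t}
  B3 li={k,t} lo={k,t}
  B4 li=∅ lo=∅
  B5 li={k,t} lo=∅
  B6 li=∅ lo=∅

Conflict graph:
  a↔∅
  k↔{m,t}
  m↔{k,t}
  t↔{k,m}

N(t) = ["k", "m"]

Answer: ["k", "m"]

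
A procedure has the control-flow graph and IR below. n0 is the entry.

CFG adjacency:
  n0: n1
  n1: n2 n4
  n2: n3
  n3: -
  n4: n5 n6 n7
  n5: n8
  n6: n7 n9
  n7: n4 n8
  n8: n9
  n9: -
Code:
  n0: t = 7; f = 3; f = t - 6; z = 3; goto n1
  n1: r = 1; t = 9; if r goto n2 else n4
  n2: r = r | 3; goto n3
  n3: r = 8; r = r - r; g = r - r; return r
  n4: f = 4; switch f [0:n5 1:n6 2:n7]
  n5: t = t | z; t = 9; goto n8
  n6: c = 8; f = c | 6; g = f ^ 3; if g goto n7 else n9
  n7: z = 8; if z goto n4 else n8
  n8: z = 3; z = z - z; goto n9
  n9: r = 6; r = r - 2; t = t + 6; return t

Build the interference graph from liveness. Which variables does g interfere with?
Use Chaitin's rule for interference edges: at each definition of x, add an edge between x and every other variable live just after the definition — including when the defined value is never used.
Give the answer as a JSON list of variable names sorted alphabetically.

Per-block:
  n0: {f,t,z} / ∅
  n1: {r,t} / ∅
  n2: {r} / {r}
  n3: {g,r} / ∅
  n4: {f} / ∅
  n5: {t} / {t,z}
  n6: {c,f,g} / ∅
  n7: {z} / ∅
  n8: {z} / ∅
  n9: {r,t} / {t}

Backward fixpoint:
  n0 li=∅ lo={z}
  n1 li={z} lo={r,t,z}
  n2 li={r} lo=∅
  n3 li=∅ lo=∅
  n4 li={t,z} lo={t,z}
  n5 li={t,z} lo={t}
  n6 li={t} lo={t}
  n7 li={t} lo={t,z}
  n8 li={t} lo={t}
  n9 li={t} lo=∅

Interference:
  c↔{t}
  f↔{t,z}
  g↔{r,t}
  r↔{g,t,z}
  t↔{c,f,g,r,z}
  z↔{f,r,t}

N(g) = ["r", "t"]

Answer: ["r", "t"]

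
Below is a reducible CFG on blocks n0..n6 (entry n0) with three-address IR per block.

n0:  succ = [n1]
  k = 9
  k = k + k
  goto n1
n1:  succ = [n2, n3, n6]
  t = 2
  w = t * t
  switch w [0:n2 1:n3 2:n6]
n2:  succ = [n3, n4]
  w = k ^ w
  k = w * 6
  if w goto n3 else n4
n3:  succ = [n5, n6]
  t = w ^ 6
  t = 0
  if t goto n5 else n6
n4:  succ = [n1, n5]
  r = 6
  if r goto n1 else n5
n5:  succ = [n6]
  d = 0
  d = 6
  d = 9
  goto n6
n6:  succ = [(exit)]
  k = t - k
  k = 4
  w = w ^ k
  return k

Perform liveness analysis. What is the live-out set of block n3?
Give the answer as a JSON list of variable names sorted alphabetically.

Block summaries:
  n0: {k} / ∅
  n1: {t,w} / ∅
  n2: {k,w} / {k,w}
  n3: {t} / {w}
  n4: {r} / ∅
  n5: {d} / ∅
  n6: {k,w} / {k,t,w}

Live sets:
  n0: in=∅ out={k}
  n1: in={k} out={k,t,w}
  n2: in={k,t,w} out={k,t,w}
  n3: in={k,w} out={k,t,w}
  n4: in={k,t,w} out={k,t,w}
  n5: in={k,t,w} out={k,t,w}
  n6: in={k,t,w} out=∅

live-out(n3) = ["k", "t", "w"]

Answer: ["k", "t", "w"]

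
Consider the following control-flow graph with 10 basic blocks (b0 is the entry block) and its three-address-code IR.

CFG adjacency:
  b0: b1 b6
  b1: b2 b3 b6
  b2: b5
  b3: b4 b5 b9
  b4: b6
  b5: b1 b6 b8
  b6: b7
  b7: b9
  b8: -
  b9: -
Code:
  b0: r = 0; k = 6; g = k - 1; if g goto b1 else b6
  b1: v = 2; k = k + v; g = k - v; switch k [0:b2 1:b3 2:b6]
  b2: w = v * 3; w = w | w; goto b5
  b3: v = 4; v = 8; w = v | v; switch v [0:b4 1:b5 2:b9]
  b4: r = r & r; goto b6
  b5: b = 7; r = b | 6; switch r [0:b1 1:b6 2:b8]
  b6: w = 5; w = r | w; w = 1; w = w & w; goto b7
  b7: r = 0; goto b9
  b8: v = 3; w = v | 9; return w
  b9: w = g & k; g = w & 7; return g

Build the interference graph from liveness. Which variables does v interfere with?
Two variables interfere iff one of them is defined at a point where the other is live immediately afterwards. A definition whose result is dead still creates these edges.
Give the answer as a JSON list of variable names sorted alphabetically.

Per-block:
  b0 def {g,k,r} use ∅
  b1 def {g,k,v} use {k}
  b2 def {w} use {v}
  b3 def {v,w} use ∅
  b4 def {r} use {r}
  b5 def {b,r} use ∅
  b6 def {w} use {r}
  b7 def {r} use ∅
  b8 def {v,w} use ∅
  b9 def {g,w} use {g,k}

Live sets:
  b0 li=∅ lo={g,k,r}
  b1 li={k,r} lo={g,k,r,v}
  b2 li={g,k,v} lo={g,k}
  b3 li={g,k,r} lo={g,k,r}
  b4 li={g,k,r} lo={g,k,r}
  b5 li={g,k} lo={g,k,r}
  b6 li={g,k,r} lo={g,k}
  b7 li={g,k} lo={g,k}
  b8 li=∅ lo=∅
  b9 li={g,k} lo=∅

Interfere edges:
  b↔{g,k}
  g↔{b,k,r,v,w}
  k↔{b,g,r,v,w}
  r↔{g,k,v,w}
  v↔{g,k,r,w}
  w↔{g,k,r,v}

N(v) = ["g", "k", "r", "w"]

Answer: ["g", "k", "r", "w"]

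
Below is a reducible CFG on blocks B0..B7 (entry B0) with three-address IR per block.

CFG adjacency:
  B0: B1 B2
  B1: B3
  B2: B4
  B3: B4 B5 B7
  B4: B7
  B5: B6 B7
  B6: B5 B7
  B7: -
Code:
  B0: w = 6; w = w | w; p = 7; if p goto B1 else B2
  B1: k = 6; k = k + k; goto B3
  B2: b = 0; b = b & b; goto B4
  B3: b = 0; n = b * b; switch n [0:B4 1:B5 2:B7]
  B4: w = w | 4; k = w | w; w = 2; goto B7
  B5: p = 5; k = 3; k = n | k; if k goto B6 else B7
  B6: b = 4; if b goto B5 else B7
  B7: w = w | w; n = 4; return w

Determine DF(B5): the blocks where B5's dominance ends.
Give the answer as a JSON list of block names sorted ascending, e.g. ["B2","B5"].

Answer: ["B5", "B7"]

Analysis:
idom tree: B1←B0 B2←B0 B3←B1 B4←B0 B5←B3 B6←B5 B7←B0
Dom at joins:
  B4: preds {B2,B3}: {B0,B2} ∩ {B0,B1,B3} = {B0}; idom=B0
  B5: preds {B3,B6}: {B0,B1,B3} ∩ {B0,B1,B3,B5,B6} = {B0,B1,B3}; idom=B3
  B7: preds {B3,B4,B5,B6}: {B0,B1,B3} ∩ {B0,B4} ∩ {B0,B1,B3,B5} ∩ {B0,B1,B3,B5,B6} = {B0}; idom=B0

DF derivation:
  join B4 pred B2: B2 stop@B0
  join B4 pred B3: B3→B1 stop@B0
  join B5 pred B3: · stop@B3
  join B5 pred B6: B6→B5 stop@B3
  join B7 pred B3: B3→B1 stop@B0
  join B7 pred B4: B4 stop@B0
  join B7 pred B5: B5→B3→B1 stop@B0
  join B7 pred B6: B6→B5→B3→B1 stop@B0
  DF(B0)=∅
  DF(B1)={B4,B7}
  DF(B2)={B4}
  DF(B3)={B4,B7}
  DF(B4)={B7}
  DF(B5)={B5,B7}
  DF(B6)={B5,B7}
  DF(B7)=∅

DF(B5) = ["B5", "B7"]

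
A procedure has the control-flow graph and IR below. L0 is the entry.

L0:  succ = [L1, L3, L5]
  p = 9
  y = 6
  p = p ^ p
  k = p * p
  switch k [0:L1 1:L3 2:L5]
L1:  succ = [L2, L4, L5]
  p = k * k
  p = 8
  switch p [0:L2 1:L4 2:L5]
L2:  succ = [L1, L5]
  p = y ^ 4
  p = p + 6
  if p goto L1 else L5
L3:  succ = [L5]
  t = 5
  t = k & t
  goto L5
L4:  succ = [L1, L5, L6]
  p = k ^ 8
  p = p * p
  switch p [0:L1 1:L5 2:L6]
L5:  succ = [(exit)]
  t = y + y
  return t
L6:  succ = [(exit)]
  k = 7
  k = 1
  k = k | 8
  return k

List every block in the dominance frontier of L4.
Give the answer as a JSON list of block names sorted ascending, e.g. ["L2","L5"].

idom tree: L1←L0 L2←L1 L3←L0 L4←L1 L5←L0 L6←L4
Dom∩ at merges:
  L1: preds {L0,L2,L4}: {L0} ∩ {L0,L1,L2} ∩ {L0,L1,L4} = {L0}; idom=L0
  L5: preds {L0,L1,L2,L3,L4}: {L0} ∩ {L0,L1} ∩ {L0,L1,L2} ∩ {L0,L3} ∩ {L0,L1,L4} = {L0}; idom=L0

Frontier:
  L1←L0: walk · to L0
  L1←L2: walk L2→L1 to L0
  L1←L4: walk L4→L1 to L0
  L5←L0: walk · to L0
  L5←L1: walk L1 to L0
  L5←L2: walk L2→L1 to L0
  L5←L3: walk L3 to L0
  L5←L4: walk L4→L1 to L0
  L0 → ∅
  L1 → {L1,L5}
  L2 → {L1,L5}
  L3 → {L5}
  L4 → {L1,L5}
  L5 → ∅
  L6 → ∅

DF(L4) = ["L1", "L5"]

Answer: ["L1", "L5"]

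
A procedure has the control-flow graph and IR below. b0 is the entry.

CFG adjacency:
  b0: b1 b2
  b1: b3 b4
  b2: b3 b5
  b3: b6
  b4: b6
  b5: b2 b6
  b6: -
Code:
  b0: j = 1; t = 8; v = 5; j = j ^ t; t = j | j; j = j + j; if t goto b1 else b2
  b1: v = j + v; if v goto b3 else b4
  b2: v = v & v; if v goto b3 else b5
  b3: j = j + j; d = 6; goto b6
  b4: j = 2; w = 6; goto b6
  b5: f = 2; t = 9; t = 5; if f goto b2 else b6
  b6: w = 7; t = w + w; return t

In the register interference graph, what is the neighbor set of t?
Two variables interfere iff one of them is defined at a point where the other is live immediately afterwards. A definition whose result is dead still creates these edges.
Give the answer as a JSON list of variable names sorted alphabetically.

Block summaries:
  b0: {j,t,v} / ∅
  b1: {v} / {j,v}
  b2: {v} / {v}
  b3: {d,j} / {j}
  b4: {j,w} / ∅
  b5: {f,t} / ∅
  b6: {t,w} / ∅

Liveness:
  b0: in=∅ out={j,v}
  b1: in={j,v} out={j}
  b2: in={j,v} out={j,v}
  b3: in={j} out=∅
  b4: in=∅ out=∅
  b5: in={j,v} out={j,v}
  b6: in=∅ out=∅

Interference:
  d↔∅
  f↔{j,t,v}
  j↔{f,t,v}
  t↔{f,j,v}
  v↔{f,j,t}
  w↔∅

N(t) = ["f", "j", "v"]

Answer: ["f", "j", "v"]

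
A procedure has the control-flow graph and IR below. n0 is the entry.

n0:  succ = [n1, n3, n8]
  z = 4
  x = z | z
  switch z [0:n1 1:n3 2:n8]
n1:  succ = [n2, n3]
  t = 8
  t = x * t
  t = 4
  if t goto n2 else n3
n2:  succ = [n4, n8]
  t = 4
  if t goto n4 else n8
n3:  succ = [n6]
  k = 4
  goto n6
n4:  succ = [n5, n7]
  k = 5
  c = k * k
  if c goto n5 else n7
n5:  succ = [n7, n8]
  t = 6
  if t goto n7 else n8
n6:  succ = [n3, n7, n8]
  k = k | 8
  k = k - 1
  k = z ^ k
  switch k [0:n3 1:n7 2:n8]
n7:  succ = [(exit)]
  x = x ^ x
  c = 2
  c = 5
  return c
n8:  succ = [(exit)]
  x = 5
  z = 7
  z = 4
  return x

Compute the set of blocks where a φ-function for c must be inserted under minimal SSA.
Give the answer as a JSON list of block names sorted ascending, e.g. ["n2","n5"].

idom tree: n1←n0 n2←n1 n3←n0 n4←n2 n5←n4 n6←n3 n7←n0 n8←n0
Dom at joins:
  n3: preds {n0,n1,n6}: {n0} ∩ {n0,n1} ∩ {n0,n3,n6} = {n0}; idom=n0
  n7: preds {n4,n5,n6}: {n0,n1,n2,n4} ∩ {n0,n1,n2,n4,n5} ∩ {n0,n3,n6} = {n0}; idom=n0
  n8: preds {n0,n2,n5,n6}: {n0} ∩ {n0,n1,n2} ∩ {n0,n1,n2,n4,n5} ∩ {n0,n3,n6} = {n0}; idom=n0

DF walk-up:
  join n3 pred n0: · stop@n0
  join n3 pred n1: n1 stop@n0
  join n3 pred n6: n6→n3 stop@n0
  join n7 pred n4: n4→n2→n1 stop@n0
  join n7 pred n5: n5→n4→n2→n1 stop@n0
  join n7 pred n6: n6→n3 stop@n0
  join n8 pred n0: · stop@n0
  join n8 pred n2: n2→n1 stop@n0
  join n8 pred n5: n5→n4→n2→n1 stop@n0
  join n8 pred n6: n6→n3 stop@n0
  n0: DF=∅
  n1: DF={n3,n7,n8}
  n2: DF={n7,n8}
  n3: DF={n3,n7,n8}
  n4: DF={n7,n8}
  n5: DF={n7,n8}
  n6: DF={n3,n7,n8}
  n7: DF=∅
  n8: DF=∅

φ for c: defs {n4,n7}
  DF⁺ = {n7,n8}

Answer: ["n7", "n8"]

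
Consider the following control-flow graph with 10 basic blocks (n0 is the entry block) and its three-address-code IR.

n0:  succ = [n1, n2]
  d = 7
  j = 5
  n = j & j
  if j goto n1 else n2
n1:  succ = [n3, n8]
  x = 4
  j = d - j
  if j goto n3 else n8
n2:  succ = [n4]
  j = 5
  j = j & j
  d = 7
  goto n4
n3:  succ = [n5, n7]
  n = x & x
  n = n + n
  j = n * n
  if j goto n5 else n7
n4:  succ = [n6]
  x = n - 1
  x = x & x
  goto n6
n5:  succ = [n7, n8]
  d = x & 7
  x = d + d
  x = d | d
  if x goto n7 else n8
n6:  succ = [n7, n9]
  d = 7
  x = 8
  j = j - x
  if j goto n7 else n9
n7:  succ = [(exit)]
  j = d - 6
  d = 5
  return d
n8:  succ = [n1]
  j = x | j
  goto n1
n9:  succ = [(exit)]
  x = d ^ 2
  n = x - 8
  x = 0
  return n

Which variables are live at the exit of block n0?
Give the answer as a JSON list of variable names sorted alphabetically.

Answer: ["d", "j", "n"]

Working:
Block summaries:
  n0: {d,j,n} / ∅
  n1: {j,x} / {d,j}
  n2: {d,j} / ∅
  n3: {j,n} / {x}
  n4: {x} / {n}
  n5: {d,x} / {x}
  n6: {d,j,x} / {j}
  n7: {d,j} / {d}
  n8: {j} / {j,x}
  n9: {n,x} / {d}

Backward fixpoint:
  live n0: ∅→{d,j,n}
  live n1: {d,j}→{d,j,x}
  live n2: {n}→{j,n}
  live n3: {d,x}→{d,j,x}
  live n4: {j,n}→{j}
  live n5: {j,x}→{d,j,x}
  live n6: {j}→{d}
  live n7: {d}→∅
  live n8: {d,j,x}→{d,j}
  live n9: {d}→∅

live-out(n0) = ["d", "j", "n"]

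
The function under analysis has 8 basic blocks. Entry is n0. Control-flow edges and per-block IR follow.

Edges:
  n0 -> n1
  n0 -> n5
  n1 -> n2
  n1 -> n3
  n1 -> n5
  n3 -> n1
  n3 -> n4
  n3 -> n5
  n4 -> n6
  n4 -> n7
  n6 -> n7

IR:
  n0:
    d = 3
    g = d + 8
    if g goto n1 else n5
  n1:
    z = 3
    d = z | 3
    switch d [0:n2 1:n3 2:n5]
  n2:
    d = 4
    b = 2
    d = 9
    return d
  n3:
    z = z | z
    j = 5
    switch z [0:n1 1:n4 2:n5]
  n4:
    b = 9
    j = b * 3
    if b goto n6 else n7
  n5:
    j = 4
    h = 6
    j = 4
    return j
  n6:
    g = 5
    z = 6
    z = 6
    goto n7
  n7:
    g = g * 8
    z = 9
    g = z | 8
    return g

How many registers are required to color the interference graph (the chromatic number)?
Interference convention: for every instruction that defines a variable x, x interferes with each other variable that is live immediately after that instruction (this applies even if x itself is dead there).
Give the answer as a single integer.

def/use:
  n0: def={d,g} ue=∅
  n1: def={d,z} ue=∅
  n2: def={b,d} ue=∅
  n3: def={j,z} ue={z}
  n4: def={b,j} ue=∅
  n5: def={h,j} ue=∅
  n6: def={g,z} ue=∅
  n7: def={g,z} ue={g}

Backward fixpoint:
  n0: in=∅ out={g}
  n1: in={g} out={g,z}
  n2: in=∅ out=∅
  n3: in={g,z} out={g}
  n4: in={g} out={g}
  n5: in=∅ out=∅
  n6: in=∅ out={g}
  n7: in={g} out=∅

Interfere edges:
  b — {g,j}
  d — {g,z}
  g — {b,d,j,z}
  h — ∅
  j — {b,g,z}
  z — {d,g,j}

Chromatic number:
  clique {b,g,j} ⇒ need ≥ 3
  3-colouring: r0={g,h}  r1={d,j}  r2={b,z}
  χ = 3

Answer: 3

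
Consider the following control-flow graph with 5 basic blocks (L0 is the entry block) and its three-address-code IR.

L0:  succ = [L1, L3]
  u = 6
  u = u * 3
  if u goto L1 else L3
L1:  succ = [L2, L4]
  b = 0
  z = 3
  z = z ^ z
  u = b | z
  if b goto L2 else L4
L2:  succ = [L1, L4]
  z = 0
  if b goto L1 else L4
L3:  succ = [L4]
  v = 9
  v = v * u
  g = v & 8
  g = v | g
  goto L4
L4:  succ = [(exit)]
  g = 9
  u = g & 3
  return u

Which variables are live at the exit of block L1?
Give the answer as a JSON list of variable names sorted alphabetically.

Per-block:
  L0: {u} / ∅
  L1: {b,u,z} / ∅
  L2: {z} / {b}
  L3: {g,v} / {u}
  L4: {g,u} / ∅

Liveness:
  live L0: ∅→{u}
  live L1: ∅→{b}
  live L2: {b}→∅
  live L3: {u}→∅
  live L4: ∅→∅

live-out(L1) = ["b"]

Answer: ["b"]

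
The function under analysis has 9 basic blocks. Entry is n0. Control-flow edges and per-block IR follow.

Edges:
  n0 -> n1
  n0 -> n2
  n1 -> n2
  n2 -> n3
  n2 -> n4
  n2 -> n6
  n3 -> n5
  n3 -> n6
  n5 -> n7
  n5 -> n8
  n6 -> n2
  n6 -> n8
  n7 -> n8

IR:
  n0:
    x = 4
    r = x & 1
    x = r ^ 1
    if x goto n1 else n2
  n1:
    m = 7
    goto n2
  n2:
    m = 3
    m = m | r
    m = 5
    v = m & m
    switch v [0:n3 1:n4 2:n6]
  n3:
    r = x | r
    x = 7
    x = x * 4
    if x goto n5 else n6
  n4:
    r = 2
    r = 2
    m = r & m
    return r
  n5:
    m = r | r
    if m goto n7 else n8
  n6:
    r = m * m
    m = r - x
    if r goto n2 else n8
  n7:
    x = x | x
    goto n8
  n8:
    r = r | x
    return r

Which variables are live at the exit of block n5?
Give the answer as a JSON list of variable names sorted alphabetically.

Block summaries:
  n0 def {r,x} use ∅
  n1 def {m} use ∅
  n2 def {m,v} use {r}
  n3 def {r,x} use {r,x}
  n4 def {m,r} use {m}
  n5 def {m} use {r}
  n6 def {m,r} use {m,x}
  n7 def {x} use {x}
  n8 def {r} use {r,x}

Backward fixpoint:
  n0: in=∅ out={r,x}
  n1: in={r,x} out={r,x}
  n2: in={r,x} out={m,r,x}
  n3: in={m,r,x} out={m,r,x}
  n4: in={m} out=∅
  n5: in={r,x} out={r,x}
  n6: in={m,x} out={r,x}
  n7: in={r,x} out={r,x}
  n8: in={r,x} out=∅

live-out(n5) = ["r", "x"]

Answer: ["r", "x"]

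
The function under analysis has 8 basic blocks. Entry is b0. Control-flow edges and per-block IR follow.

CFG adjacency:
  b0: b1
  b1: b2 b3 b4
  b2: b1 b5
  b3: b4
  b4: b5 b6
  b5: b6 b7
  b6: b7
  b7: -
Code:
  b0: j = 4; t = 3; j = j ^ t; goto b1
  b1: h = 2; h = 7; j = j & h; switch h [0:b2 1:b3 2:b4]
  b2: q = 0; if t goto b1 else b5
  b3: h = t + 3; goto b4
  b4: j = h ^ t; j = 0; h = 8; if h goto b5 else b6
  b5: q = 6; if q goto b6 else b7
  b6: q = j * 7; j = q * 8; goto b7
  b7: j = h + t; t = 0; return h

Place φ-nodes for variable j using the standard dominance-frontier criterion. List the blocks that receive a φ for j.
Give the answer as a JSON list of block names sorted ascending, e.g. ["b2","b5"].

idom tree: b1←b0 b2←b1 b3←b1 b4←b1 b5←b1 b6←b1 b7←b1
Dom∩ at merges:
  b1: preds {b0,b2}: {b0} ∩ {b0,b1,b2} = {b0}; idom=b0
  b4: preds {b1,b3}: {b0,b1} ∩ {b0,b1,b3} = {b0,b1}; idom=b1
  b5: preds {b2,b4}: {b0,b1,b2} ∩ {b0,b1,b4} = {b0,b1}; idom=b1
  b6: preds {b4,b5}: {b0,b1,b4} ∩ {b0,b1,b5} = {b0,b1}; idom=b1
  b7: preds {b5,b6}: {b0,b1,b5} ∩ {b0,b1,b6} = {b0,b1}; idom=b1

DF derivation:
  join b1 pred b0: · stop@b0
  join b1 pred b2: b2→b1 stop@b0
  join b4 pred b1: · stop@b1
  join b4 pred b3: b3 stop@b1
  join b5 pred b2: b2 stop@b1
  join b5 pred b4: b4 stop@b1
  join b6 pred b4: b4 stop@b1
  join b6 pred b5: b5 stop@b1
  join b7 pred b5: b5 stop@b1
  join b7 pred b6: b6 stop@b1
  b0: DF=∅
  b1: DF={b1}
  b2: DF={b1,b5}
  b3: DF={b4}
  b4: DF={b5,b6}
  b5: DF={b6,b7}
  b6: DF={b7}
  b7: DF=∅

φ for j: defs {b0,b1,b4,b6,b7}
  DF⁺ = {b1,b5,b6,b7}

Answer: ["b1", "b5", "b6", "b7"]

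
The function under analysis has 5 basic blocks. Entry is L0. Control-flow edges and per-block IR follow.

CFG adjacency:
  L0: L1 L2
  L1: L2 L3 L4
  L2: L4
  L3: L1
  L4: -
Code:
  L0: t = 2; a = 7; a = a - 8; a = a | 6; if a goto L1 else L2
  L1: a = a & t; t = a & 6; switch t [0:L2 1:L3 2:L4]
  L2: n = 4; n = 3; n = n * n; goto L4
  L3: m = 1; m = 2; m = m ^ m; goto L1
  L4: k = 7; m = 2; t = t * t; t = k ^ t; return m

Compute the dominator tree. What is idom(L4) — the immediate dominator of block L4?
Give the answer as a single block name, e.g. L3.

idom tree: L1←L0 L2←L0 L3←L1 L4←L0
Join-block Dom:
  L1: preds {L0,L3}: {L0} ∩ {L0,L1,L3} = {L0}; idom=L0
  L2: preds {L0,L1}: {L0} ∩ {L0,L1} = {L0}; idom=L0
  L4: preds {L1,L2}: {L0,L1} ∩ {L0,L2} = {L0}; idom=L0

idom(L4) = L0

Answer: L0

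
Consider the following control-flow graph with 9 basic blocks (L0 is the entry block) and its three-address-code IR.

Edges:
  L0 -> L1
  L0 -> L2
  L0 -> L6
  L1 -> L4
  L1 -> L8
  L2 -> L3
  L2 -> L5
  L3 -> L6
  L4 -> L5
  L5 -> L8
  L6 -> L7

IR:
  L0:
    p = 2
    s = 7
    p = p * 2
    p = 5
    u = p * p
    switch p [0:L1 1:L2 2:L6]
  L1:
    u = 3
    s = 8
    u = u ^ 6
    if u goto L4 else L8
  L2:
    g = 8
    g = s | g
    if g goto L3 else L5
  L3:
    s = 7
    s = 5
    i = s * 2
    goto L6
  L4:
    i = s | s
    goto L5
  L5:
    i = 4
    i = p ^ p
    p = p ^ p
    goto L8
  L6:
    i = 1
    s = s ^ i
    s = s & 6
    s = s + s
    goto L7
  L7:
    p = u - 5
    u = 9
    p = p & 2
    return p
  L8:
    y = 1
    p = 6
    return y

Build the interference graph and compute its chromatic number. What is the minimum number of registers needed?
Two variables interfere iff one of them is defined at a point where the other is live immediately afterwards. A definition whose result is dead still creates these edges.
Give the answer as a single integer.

Answer: 4

Analysis:
def/use:
  L0: {p,s,u} / ∅
  L1: {s,u} / ∅
  L2: {g} / {s}
  L3: {i,s} / ∅
  L4: {i} / {s}
  L5: {i,p} / {p}
  L6: {i,s} / {s}
  L7: {p,u} / {u}
  L8: {p,y} / ∅

Liveness:
  L0: in=∅ out={p,s,u}
  L1: in={p} out={p,s}
  L2: in={p,s,u} out={p,u}
  L3: in={u} out={s,u}
  L4: in={p,s} out={p}
  L5: in={p} out=∅
  L6: in={s,u} out={u}
  L7: in={u} out=∅
  L8: in=∅ out=∅

Interfere edges:
  g — {p,s,u}
  i — {p,s,u}
  p — {g,i,s,u,y}
  s — {g,i,p,u}
  u — {g,i,p,s}
  y — {p}

Chromatic number:
  lower bound: {g,p,s,u} mutually conflict ⇒ χ ≥ 4
  assign g→r3 i→r3 p→r0 s→r1 u→r2 y→r1 — no edge inside a register ⇒ χ ≤ 4
  χ = 4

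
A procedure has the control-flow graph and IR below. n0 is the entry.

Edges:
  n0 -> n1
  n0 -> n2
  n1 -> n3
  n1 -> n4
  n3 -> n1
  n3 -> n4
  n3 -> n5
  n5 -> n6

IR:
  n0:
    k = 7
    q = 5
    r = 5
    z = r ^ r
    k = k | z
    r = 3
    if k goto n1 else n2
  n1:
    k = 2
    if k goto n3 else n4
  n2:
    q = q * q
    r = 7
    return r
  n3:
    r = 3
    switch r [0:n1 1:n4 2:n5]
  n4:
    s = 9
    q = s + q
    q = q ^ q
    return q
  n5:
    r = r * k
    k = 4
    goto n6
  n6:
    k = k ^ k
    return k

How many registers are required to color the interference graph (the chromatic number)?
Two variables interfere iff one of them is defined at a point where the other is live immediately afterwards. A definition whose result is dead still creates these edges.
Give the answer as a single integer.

Answer: 3

Working:
Per-block:
  n0: def={k,q,r,z} ue=∅
  n1: def={k} ue=∅
  n2: def={q,r} ue={q}
  n3: def={r} ue=∅
  n4: def={q,s} ue={q}
  n5: def={k,r} ue={k,r}
  n6: def={k} ue={k}

Backward fixpoint:
  live n0: ∅→{q}
  live n1: {q}→{k,q}
  live n2: {q}→∅
  live n3: {k,q}→{k,q,r}
  live n4: {q}→∅
  live n5: {k,r}→{k}
  live n6: {k}→∅

Interference:
  k: {q,r,z}
  q: {k,r,s,z}
  r: {k,q}
  s: {q}
  z: {k,q}

Colouring:
  clique {k,q,r} ⇒ need ≥ 3
  assign k→c1 q→c0 r→c2 s→c1 z→c2 — no edge inside a register ⇒ χ ≤ 3
  χ = 3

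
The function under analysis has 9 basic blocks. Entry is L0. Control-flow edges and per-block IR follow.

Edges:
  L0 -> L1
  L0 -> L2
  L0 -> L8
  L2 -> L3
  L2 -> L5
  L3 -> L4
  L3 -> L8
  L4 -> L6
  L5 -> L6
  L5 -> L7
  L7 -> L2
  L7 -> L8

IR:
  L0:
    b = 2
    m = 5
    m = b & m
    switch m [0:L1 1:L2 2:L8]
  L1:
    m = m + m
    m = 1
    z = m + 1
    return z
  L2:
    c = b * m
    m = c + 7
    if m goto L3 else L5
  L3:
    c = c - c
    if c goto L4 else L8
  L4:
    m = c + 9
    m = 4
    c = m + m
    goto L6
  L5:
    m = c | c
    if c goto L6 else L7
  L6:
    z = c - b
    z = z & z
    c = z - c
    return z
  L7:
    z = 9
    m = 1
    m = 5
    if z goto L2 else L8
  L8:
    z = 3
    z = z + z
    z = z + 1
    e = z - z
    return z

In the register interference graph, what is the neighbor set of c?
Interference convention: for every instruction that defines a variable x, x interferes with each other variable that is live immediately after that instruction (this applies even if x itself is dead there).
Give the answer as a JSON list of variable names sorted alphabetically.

def/use:
  L0: {b,m} / ∅
  L1: {m,z} / {m}
  L2: {c,m} / {b,m}
  L3: {c} / {c}
  L4: {c,m} / {c}
  L5: {m} / {c}
  L6: {c,z} / {b,c}
  L7: {m,z} / ∅
  L8: {e,z} / ∅

Live sets:
  live L0: ∅→{b,m}
  live L1: {m}→∅
  live L2: {b,m}→{b,c}
  live L3: {b,c}→{b,c}
  live L4: {b,c}→{b,c}
  live L5: {b,c}→{b,c}
  live L6: {b,c}→∅
  live L7: {b}→{b,m}
  live L8: ∅→∅

Interfere edges:
  b↔{c,m,z}
  c↔{b,m,z}
  e↔{z}
  m↔{b,c,z}
  z↔{b,c,e,m}

N(c) = ["b", "m", "z"]

Answer: ["b", "m", "z"]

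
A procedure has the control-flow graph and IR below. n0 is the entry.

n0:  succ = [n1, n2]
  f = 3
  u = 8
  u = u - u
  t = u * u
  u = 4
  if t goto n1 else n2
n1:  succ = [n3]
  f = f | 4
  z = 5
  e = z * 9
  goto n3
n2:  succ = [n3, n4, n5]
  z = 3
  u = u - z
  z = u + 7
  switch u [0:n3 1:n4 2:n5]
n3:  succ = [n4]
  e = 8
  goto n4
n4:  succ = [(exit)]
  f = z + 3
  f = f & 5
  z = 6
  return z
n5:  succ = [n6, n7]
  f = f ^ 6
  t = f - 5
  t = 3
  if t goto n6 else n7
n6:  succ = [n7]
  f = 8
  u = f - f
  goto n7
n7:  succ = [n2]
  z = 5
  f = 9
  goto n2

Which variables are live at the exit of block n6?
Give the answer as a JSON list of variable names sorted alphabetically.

def/use:
  n0 def {f,t,u} use ∅
  n1 def {e,f,z} use {f}
  n2 def {u,z} use {u}
  n3 def {e} use ∅
  n4 def {f,z} use {z}
  n5 def {f,t} use {f}
  n6 def {f,u} use ∅
  n7 def {f,z} use ∅

Live sets:
  n0 li=∅ lo={f,u}
  n1 li={f} lo={z}
  n2 li={f,u} lo={f,u,z}
  n3 li={z} lo={z}
  n4 li={z} lo=∅
  n5 li={f,u} lo={u}
  n6 li=∅ lo={u}
  n7 li={u} lo={f,u}

live-out(n6) = ["u"]

Answer: ["u"]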